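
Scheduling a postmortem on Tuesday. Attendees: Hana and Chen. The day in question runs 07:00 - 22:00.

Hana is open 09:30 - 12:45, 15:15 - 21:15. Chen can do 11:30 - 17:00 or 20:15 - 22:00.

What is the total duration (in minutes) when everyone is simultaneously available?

Hana ∩ Chen: 11:30-12:45, 15:15-17:00, 20:15-21:15.
Summing the common windows: 75 + 105 + 60 = 240 minutes.

240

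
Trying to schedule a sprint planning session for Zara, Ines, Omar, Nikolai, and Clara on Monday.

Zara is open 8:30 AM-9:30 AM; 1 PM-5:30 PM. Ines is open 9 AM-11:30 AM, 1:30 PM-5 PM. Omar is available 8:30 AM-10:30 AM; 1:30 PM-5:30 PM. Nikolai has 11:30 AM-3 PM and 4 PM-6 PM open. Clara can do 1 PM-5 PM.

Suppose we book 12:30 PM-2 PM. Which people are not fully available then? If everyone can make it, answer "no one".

Clara, Ines, Omar, Zara

Zara: not fully free for 12:30-14:00. Ines: not fully free for 12:30-14:00. Omar: not fully free for 12:30-14:00. Nikolai: free for 12:30-14:00. Clara: not fully free for 12:30-14:00.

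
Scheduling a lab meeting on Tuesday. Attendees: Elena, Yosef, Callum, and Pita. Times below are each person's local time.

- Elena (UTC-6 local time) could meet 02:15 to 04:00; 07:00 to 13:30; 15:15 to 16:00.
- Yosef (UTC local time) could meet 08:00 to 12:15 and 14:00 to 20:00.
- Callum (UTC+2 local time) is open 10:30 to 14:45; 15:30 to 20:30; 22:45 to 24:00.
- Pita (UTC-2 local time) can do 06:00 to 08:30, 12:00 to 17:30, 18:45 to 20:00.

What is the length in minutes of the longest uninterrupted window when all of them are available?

270

Elena in UTC: 08:15-10:00, 13:00-19:30, 21:15-22:00 (add 6h to convert from UTC-6).
Yosef in UTC: 08:00-12:15, 14:00-20:00.
Callum in UTC: 08:30-12:45, 13:30-18:30, 20:45-22:00 (subtract 2h to convert from UTC+2).
Pita in UTC: 08:00-10:30, 14:00-19:30, 20:45-22:00 (add 2h to convert from UTC-2).
Elena ∩ Yosef: 08:15-10:00, 14:00-19:30.
Elena ∩ Yosef ∩ Callum: 08:30-10:00, 14:00-18:30.
Elena ∩ Yosef ∩ Callum ∩ Pita: 08:30-10:00, 14:00-18:30.
The longest is 14:00-18:30 at 270 minutes.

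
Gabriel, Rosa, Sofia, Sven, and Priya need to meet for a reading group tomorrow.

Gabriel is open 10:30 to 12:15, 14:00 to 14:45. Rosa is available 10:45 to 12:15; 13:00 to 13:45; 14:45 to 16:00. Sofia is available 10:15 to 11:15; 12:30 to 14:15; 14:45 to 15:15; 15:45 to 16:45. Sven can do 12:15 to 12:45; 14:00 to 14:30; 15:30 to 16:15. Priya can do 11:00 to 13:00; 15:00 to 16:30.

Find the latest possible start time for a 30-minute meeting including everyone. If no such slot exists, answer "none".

none

Gabriel ∩ Rosa: 10:45-12:15.
Gabriel ∩ Rosa ∩ Sofia: 10:45-11:15.
Gabriel ∩ Rosa ∩ Sofia ∩ Sven: ∅.
Gabriel ∩ Rosa ∩ Sofia ∩ Sven ∩ Priya: ∅.
There is no time when everyone is free.
No common window is at least 30 minutes long.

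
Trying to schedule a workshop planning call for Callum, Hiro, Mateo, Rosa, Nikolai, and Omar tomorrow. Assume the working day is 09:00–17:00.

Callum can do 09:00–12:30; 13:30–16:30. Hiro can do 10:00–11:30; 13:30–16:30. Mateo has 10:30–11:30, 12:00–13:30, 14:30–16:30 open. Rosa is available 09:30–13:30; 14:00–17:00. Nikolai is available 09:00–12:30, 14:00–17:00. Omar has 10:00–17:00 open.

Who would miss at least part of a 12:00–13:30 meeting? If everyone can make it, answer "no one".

Callum: not fully free for 12:00-13:30. Hiro: not fully free for 12:00-13:30. Mateo: free for 12:00-13:30. Rosa: free for 12:00-13:30. Nikolai: not fully free for 12:00-13:30. Omar: free for 12:00-13:30.

Callum, Hiro, Nikolai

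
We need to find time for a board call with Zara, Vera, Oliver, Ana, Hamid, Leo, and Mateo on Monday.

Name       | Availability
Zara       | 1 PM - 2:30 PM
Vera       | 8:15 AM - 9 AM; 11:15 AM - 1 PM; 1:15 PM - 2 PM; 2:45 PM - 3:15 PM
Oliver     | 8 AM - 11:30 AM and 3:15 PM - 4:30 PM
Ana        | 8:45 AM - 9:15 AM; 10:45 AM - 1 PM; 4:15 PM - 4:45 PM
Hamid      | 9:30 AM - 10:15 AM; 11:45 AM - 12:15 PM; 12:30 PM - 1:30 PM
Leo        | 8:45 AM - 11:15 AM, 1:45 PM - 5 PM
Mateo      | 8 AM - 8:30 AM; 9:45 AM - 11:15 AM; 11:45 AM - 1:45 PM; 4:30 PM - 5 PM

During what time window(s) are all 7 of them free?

Zara ∩ Vera: 13:15-14:00.
Zara ∩ Vera ∩ Oliver: ∅.
Zara ∩ Vera ∩ Oliver ∩ Ana: ∅.
Zara ∩ Vera ∩ Oliver ∩ Ana ∩ Hamid: ∅.
Zara ∩ Vera ∩ Oliver ∩ Ana ∩ Hamid ∩ Leo: ∅.
Zara ∩ Vera ∩ Oliver ∩ Ana ∩ Hamid ∩ Leo ∩ Mateo: ∅.
There is no time when everyone is free.

none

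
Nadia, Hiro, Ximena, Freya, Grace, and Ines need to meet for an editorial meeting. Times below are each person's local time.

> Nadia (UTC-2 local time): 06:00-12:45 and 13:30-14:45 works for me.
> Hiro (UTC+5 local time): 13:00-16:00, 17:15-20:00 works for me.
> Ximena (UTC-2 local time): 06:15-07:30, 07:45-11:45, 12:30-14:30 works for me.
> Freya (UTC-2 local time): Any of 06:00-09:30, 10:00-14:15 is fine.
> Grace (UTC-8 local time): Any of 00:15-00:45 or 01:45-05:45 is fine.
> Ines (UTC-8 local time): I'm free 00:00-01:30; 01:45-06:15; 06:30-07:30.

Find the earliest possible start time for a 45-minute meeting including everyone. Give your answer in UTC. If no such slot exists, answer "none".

Nadia in UTC: 08:00-14:45, 15:30-16:45 (add 2h to convert from UTC-2).
Hiro in UTC: 08:00-11:00, 12:15-15:00 (subtract 5h to convert from UTC+5).
Ximena in UTC: 08:15-09:30, 09:45-13:45, 14:30-16:30 (add 2h to convert from UTC-2).
Freya in UTC: 08:00-11:30, 12:00-16:15 (add 2h to convert from UTC-2).
Grace in UTC: 08:15-08:45, 09:45-13:45 (add 8h to convert from UTC-8).
Ines in UTC: 08:00-09:30, 09:45-14:15, 14:30-15:30 (add 8h to convert from UTC-8).
Nadia ∩ Hiro: 08:00-11:00, 12:15-14:45.
Nadia ∩ Hiro ∩ Ximena: 08:15-09:30, 09:45-11:00, 12:15-13:45, 14:30-14:45.
Nadia ∩ Hiro ∩ Ximena ∩ Freya: 08:15-09:30, 09:45-11:00, 12:15-13:45, 14:30-14:45.
Nadia ∩ Hiro ∩ Ximena ∩ Freya ∩ Grace: 08:15-08:45, 09:45-11:00, 12:15-13:45.
Nadia ∩ Hiro ∩ Ximena ∩ Freya ∩ Grace ∩ Ines: 08:15-08:45, 09:45-11:00, 12:15-13:45.
The first common window of at least 45 minutes is 09:45-11:00, so the earliest start is 09:45.

09:45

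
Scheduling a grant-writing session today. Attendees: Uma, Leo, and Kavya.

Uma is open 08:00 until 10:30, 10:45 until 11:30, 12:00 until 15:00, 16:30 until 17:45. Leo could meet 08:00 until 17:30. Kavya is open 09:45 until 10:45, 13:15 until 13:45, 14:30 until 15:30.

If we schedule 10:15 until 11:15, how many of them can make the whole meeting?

1

Leo can make the full 10:15-11:15 slot — that's 1.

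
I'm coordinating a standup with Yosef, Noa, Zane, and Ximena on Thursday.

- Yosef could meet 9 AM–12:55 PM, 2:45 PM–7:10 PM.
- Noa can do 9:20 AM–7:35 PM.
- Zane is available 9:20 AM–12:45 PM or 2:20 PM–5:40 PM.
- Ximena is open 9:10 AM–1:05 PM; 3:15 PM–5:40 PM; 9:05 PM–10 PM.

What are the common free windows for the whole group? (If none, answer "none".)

09:20-12:45, 15:15-17:40

Yosef ∩ Noa: 09:20-12:55, 14:45-19:10.
Yosef ∩ Noa ∩ Zane: 09:20-12:45, 14:45-17:40.
Yosef ∩ Noa ∩ Zane ∩ Ximena: 09:20-12:45, 15:15-17:40.
Those are the intersection windows.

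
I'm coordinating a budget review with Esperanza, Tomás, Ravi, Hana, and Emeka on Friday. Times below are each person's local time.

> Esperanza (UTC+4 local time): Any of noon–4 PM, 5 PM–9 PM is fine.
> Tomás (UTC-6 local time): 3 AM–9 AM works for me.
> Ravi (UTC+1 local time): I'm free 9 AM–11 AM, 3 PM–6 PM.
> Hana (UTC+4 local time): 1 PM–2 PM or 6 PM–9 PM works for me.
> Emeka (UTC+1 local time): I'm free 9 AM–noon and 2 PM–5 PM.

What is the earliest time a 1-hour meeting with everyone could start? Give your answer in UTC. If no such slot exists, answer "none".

09:00

Esperanza in UTC: 08:00-12:00, 13:00-17:00 (subtract 4h to convert from UTC+4).
Tomás in UTC: 09:00-15:00 (add 6h to convert from UTC-6).
Ravi in UTC: 08:00-10:00, 14:00-17:00 (subtract 1h to convert from UTC+1).
Hana in UTC: 09:00-10:00, 14:00-17:00 (subtract 4h to convert from UTC+4).
Emeka in UTC: 08:00-11:00, 13:00-16:00 (subtract 1h to convert from UTC+1).
Esperanza ∩ Tomás: 09:00-12:00, 13:00-15:00.
Esperanza ∩ Tomás ∩ Ravi: 09:00-10:00, 14:00-15:00.
Esperanza ∩ Tomás ∩ Ravi ∩ Hana: 09:00-10:00, 14:00-15:00.
Esperanza ∩ Tomás ∩ Ravi ∩ Hana ∩ Emeka: 09:00-10:00, 14:00-15:00.
So the common availability across everyone is 09:00-10:00, 14:00-15:00.
The first common window of at least 60 minutes is 09:00-10:00, so the earliest start is 09:00.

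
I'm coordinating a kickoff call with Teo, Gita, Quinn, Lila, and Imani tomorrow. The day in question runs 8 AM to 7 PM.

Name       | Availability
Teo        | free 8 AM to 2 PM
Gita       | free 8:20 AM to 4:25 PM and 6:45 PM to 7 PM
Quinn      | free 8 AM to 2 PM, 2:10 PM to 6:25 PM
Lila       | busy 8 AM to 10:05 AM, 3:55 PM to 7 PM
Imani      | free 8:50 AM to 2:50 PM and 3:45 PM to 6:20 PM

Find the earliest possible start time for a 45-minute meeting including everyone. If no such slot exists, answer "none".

10:05

Teo free: 08:00-14:00.
Gita free: 08:20-16:25, 18:45-19:00.
Quinn free: 08:00-14:00, 14:10-18:25.
Lila free: 10:05-15:55 (invert busy blocks within the working day).
Imani free: 08:50-14:50, 15:45-18:20.
Teo ∩ Gita: 08:20-14:00.
Teo ∩ Gita ∩ Quinn: 08:20-14:00.
Teo ∩ Gita ∩ Quinn ∩ Lila: 10:05-14:00.
Teo ∩ Gita ∩ Quinn ∩ Lila ∩ Imani: 10:05-14:00.
Those are the intersection windows.
The first common window of at least 45 minutes is 10:05-14:00, so the earliest start is 10:05.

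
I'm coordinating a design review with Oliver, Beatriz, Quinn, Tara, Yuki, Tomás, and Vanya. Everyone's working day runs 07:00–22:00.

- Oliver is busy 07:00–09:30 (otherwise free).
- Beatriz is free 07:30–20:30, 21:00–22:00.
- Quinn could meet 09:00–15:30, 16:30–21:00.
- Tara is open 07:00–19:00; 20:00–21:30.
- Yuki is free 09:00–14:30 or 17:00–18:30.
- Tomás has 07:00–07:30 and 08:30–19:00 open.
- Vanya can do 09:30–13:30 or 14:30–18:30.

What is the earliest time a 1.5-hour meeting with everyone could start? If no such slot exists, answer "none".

Oliver free: 09:30-22:00 (invert busy blocks within the working day).
Beatriz free: 07:30-20:30, 21:00-22:00.
Quinn free: 09:00-15:30, 16:30-21:00.
Tara free: 07:00-19:00, 20:00-21:30.
Yuki free: 09:00-14:30, 17:00-18:30.
Tomás free: 07:00-07:30, 08:30-19:00.
Vanya free: 09:30-13:30, 14:30-18:30.
Oliver ∩ Beatriz: 09:30-20:30, 21:00-22:00.
Oliver ∩ Beatriz ∩ Quinn: 09:30-15:30, 16:30-20:30.
Oliver ∩ Beatriz ∩ Quinn ∩ Tara: 09:30-15:30, 16:30-19:00, 20:00-20:30.
Oliver ∩ Beatriz ∩ Quinn ∩ Tara ∩ Yuki: 09:30-14:30, 17:00-18:30.
Oliver ∩ Beatriz ∩ Quinn ∩ Tara ∩ Yuki ∩ Tomás: 09:30-14:30, 17:00-18:30.
Oliver ∩ Beatriz ∩ Quinn ∩ Tara ∩ Yuki ∩ Tomás ∩ Vanya: 09:30-13:30, 17:00-18:30.
So the common availability across everyone is 09:30-13:30, 17:00-18:30.
The first common window of at least 90 minutes is 09:30-13:30, so the earliest start is 09:30.

09:30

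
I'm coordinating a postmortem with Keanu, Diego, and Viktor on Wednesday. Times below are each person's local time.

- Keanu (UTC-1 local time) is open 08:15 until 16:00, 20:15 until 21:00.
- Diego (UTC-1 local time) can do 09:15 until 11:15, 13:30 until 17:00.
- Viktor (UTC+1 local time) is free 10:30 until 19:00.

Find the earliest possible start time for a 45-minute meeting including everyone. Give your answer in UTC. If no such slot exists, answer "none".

Keanu in UTC: 09:15-17:00, 21:15-22:00 (add 1h to convert from UTC-1).
Diego in UTC: 10:15-12:15, 14:30-18:00 (add 1h to convert from UTC-1).
Viktor in UTC: 09:30-18:00 (subtract 1h to convert from UTC+1).
Keanu ∩ Diego: 10:15-12:15, 14:30-17:00.
Keanu ∩ Diego ∩ Viktor: 10:15-12:15, 14:30-17:00.
The first common window of at least 45 minutes is 10:15-12:15, so the earliest start is 10:15.

10:15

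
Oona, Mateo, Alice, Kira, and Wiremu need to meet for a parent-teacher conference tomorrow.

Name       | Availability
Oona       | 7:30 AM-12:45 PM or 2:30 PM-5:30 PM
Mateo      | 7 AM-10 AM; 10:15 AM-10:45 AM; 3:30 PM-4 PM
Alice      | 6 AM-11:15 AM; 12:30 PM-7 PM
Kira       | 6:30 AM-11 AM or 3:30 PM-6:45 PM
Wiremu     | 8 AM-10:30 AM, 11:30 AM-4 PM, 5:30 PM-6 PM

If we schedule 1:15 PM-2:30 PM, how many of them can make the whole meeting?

Alice and Wiremu can make the full 13:15-14:30 slot — that's 2.

2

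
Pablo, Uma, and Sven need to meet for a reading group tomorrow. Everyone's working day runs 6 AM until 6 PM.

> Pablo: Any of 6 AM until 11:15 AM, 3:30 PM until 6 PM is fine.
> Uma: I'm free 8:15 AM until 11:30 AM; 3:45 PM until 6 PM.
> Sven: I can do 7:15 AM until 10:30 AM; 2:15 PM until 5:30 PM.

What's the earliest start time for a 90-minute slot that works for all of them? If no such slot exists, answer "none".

08:15

Pablo ∩ Uma: 08:15-11:15, 15:45-18:00.
Pablo ∩ Uma ∩ Sven: 08:15-10:30, 15:45-17:30.
The first common window of at least 90 minutes is 08:15-10:30, so the earliest start is 08:15.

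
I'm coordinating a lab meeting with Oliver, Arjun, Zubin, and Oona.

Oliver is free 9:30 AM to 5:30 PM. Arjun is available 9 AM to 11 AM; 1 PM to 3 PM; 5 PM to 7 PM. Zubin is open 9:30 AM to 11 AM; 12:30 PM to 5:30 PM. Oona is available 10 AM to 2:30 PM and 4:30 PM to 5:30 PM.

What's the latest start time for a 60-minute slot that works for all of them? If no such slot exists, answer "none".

Oliver ∩ Arjun: 09:30-11:00, 13:00-15:00, 17:00-17:30.
Oliver ∩ Arjun ∩ Zubin: 09:30-11:00, 13:00-15:00, 17:00-17:30.
Oliver ∩ Arjun ∩ Zubin ∩ Oona: 10:00-11:00, 13:00-14:30, 17:00-17:30.
The last common window of at least 60 minutes is 13:00-14:30; a 60-minute meeting can start as late as 13:30 and still end by 14:30.

13:30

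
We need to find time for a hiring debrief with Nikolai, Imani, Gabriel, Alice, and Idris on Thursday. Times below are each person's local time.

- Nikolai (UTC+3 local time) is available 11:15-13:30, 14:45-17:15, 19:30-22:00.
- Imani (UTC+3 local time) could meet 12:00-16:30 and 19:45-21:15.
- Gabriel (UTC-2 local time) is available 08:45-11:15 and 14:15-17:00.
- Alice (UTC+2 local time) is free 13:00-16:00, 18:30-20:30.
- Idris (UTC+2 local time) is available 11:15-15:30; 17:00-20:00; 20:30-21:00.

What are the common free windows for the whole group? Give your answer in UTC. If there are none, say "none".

11:45-13:15, 16:45-18:00

Nikolai in UTC: 08:15-10:30, 11:45-14:15, 16:30-19:00 (subtract 3h to convert from UTC+3).
Imani in UTC: 09:00-13:30, 16:45-18:15 (subtract 3h to convert from UTC+3).
Gabriel in UTC: 10:45-13:15, 16:15-19:00 (add 2h to convert from UTC-2).
Alice in UTC: 11:00-14:00, 16:30-18:30 (subtract 2h to convert from UTC+2).
Idris in UTC: 09:15-13:30, 15:00-18:00, 18:30-19:00 (subtract 2h to convert from UTC+2).
Nikolai ∩ Imani: 09:00-10:30, 11:45-13:30, 16:45-18:15.
Nikolai ∩ Imani ∩ Gabriel: 11:45-13:15, 16:45-18:15.
Nikolai ∩ Imani ∩ Gabriel ∩ Alice: 11:45-13:15, 16:45-18:15.
Nikolai ∩ Imani ∩ Gabriel ∩ Alice ∩ Idris: 11:45-13:15, 16:45-18:00.
So the common availability across everyone is 11:45-13:15, 16:45-18:00.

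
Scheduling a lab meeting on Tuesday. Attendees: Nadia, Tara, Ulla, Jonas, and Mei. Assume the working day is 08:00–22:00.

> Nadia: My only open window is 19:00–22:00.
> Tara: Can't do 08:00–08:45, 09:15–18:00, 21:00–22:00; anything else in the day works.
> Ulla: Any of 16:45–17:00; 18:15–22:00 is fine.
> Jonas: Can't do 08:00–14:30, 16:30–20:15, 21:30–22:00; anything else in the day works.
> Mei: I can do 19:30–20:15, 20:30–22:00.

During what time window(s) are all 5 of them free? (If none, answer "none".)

20:30-21:00

Nadia free: 19:00-22:00.
Tara free: 08:45-09:15, 18:00-21:00 (invert busy blocks within the working day).
Ulla free: 16:45-17:00, 18:15-22:00.
Jonas free: 14:30-16:30, 20:15-21:30 (invert busy blocks within the working day).
Mei free: 19:30-20:15, 20:30-22:00.
Nadia ∩ Tara: 19:00-21:00.
Nadia ∩ Tara ∩ Ulla: 19:00-21:00.
Nadia ∩ Tara ∩ Ulla ∩ Jonas: 20:15-21:00.
Nadia ∩ Tara ∩ Ulla ∩ Jonas ∩ Mei: 20:30-21:00.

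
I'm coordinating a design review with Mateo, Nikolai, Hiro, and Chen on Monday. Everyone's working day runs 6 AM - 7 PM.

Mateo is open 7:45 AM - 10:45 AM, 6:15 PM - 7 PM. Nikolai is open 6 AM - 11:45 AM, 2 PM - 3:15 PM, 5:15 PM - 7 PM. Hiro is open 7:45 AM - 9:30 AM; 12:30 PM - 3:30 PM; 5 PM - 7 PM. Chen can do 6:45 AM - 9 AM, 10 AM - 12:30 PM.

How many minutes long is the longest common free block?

75

Mateo ∩ Nikolai: 07:45-10:45, 18:15-19:00.
Mateo ∩ Nikolai ∩ Hiro: 07:45-09:30, 18:15-19:00.
Mateo ∩ Nikolai ∩ Hiro ∩ Chen: 07:45-09:00.
Those are the intersection windows.
The longest is 07:45-09:00 at 75 minutes.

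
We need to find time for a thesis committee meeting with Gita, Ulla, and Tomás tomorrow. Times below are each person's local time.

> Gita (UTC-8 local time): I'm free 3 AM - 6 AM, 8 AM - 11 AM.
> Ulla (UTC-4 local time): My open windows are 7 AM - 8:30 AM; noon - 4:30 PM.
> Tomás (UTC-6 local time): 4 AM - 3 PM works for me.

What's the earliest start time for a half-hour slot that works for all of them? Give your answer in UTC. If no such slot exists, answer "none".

11:00

Gita in UTC: 11:00-14:00, 16:00-19:00 (add 8h to convert from UTC-8).
Ulla in UTC: 11:00-12:30, 16:00-20:30 (add 4h to convert from UTC-4).
Tomás in UTC: 10:00-21:00 (add 6h to convert from UTC-6).
Gita ∩ Ulla: 11:00-12:30, 16:00-19:00.
Gita ∩ Ulla ∩ Tomás: 11:00-12:30, 16:00-19:00.
The first common window of at least 30 minutes is 11:00-12:30, so the earliest start is 11:00.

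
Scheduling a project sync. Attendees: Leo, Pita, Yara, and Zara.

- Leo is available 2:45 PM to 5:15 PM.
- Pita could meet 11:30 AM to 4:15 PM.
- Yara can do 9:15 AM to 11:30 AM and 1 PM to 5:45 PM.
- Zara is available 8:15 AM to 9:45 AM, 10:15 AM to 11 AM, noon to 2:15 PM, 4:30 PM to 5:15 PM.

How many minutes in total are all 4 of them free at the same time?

Leo ∩ Pita: 14:45-16:15.
Leo ∩ Pita ∩ Yara: 14:45-16:15.
Leo ∩ Pita ∩ Yara ∩ Zara: ∅.
There is no time when everyone is free.
There is no common window, so the total is 0 minutes.

0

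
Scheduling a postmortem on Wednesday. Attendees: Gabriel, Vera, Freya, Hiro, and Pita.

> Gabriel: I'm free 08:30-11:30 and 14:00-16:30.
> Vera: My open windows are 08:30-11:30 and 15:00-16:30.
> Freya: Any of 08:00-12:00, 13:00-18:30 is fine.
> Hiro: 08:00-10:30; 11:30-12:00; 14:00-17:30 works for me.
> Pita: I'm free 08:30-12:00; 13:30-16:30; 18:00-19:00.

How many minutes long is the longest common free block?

Gabriel ∩ Vera: 08:30-11:30, 15:00-16:30.
Gabriel ∩ Vera ∩ Freya: 08:30-11:30, 15:00-16:30.
Gabriel ∩ Vera ∩ Freya ∩ Hiro: 08:30-10:30, 15:00-16:30.
Gabriel ∩ Vera ∩ Freya ∩ Hiro ∩ Pita: 08:30-10:30, 15:00-16:30.
The longest is 08:30-10:30 at 120 minutes.

120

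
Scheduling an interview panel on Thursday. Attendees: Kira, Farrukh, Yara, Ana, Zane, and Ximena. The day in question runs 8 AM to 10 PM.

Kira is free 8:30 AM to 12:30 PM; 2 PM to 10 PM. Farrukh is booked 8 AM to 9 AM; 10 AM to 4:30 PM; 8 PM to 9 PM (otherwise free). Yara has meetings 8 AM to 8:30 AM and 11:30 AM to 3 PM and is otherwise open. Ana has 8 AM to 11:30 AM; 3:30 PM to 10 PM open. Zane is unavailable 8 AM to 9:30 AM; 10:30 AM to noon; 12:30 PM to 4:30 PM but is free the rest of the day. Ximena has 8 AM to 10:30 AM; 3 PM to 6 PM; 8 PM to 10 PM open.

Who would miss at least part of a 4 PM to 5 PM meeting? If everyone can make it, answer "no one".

Kira free: 08:30-12:30, 14:00-22:00.
Farrukh free: 09:00-10:00, 16:30-20:00, 21:00-22:00 (invert busy blocks within the working day).
Yara free: 08:30-11:30, 15:00-22:00 (invert busy blocks within the working day).
Ana free: 08:00-11:30, 15:30-22:00.
Zane free: 09:30-10:30, 12:00-12:30, 16:30-22:00 (invert busy blocks within the working day).
Ximena free: 08:00-10:30, 15:00-18:00, 20:00-22:00.
Kira: free for 16:00-17:00. Farrukh: not fully free for 16:00-17:00. Yara: free for 16:00-17:00. Ana: free for 16:00-17:00. Zane: not fully free for 16:00-17:00. Ximena: free for 16:00-17:00.

Farrukh, Zane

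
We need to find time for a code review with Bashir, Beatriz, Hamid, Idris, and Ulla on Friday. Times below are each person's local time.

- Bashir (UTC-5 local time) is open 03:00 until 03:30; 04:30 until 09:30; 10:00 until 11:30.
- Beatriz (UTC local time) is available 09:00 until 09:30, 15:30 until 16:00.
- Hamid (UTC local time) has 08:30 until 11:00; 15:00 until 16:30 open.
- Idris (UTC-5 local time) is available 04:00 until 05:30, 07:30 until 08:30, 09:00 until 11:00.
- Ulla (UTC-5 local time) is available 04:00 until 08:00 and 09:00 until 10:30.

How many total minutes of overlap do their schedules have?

Bashir in UTC: 08:00-08:30, 09:30-14:30, 15:00-16:30 (add 5h to convert from UTC-5).
Beatriz in UTC: 09:00-09:30, 15:30-16:00.
Hamid in UTC: 08:30-11:00, 15:00-16:30.
Idris in UTC: 09:00-10:30, 12:30-13:30, 14:00-16:00 (add 5h to convert from UTC-5).
Ulla in UTC: 09:00-13:00, 14:00-15:30 (add 5h to convert from UTC-5).
Bashir ∩ Beatriz: 15:30-16:00.
Bashir ∩ Beatriz ∩ Hamid: 15:30-16:00.
Bashir ∩ Beatriz ∩ Hamid ∩ Idris: 15:30-16:00.
Bashir ∩ Beatriz ∩ Hamid ∩ Idris ∩ Ulla: ∅.
There is no time when everyone is free.
There is no common window, so the total is 0 minutes.

0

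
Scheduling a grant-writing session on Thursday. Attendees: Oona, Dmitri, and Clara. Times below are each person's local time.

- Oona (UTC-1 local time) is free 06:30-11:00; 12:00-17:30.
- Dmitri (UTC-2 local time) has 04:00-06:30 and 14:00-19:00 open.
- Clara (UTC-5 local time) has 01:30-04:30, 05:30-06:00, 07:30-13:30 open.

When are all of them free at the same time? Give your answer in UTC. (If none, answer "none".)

07:30-08:30, 16:00-18:30

Oona in UTC: 07:30-12:00, 13:00-18:30 (add 1h to convert from UTC-1).
Dmitri in UTC: 06:00-08:30, 16:00-21:00 (add 2h to convert from UTC-2).
Clara in UTC: 06:30-09:30, 10:30-11:00, 12:30-18:30 (add 5h to convert from UTC-5).
Oona ∩ Dmitri: 07:30-08:30, 16:00-18:30.
Oona ∩ Dmitri ∩ Clara: 07:30-08:30, 16:00-18:30.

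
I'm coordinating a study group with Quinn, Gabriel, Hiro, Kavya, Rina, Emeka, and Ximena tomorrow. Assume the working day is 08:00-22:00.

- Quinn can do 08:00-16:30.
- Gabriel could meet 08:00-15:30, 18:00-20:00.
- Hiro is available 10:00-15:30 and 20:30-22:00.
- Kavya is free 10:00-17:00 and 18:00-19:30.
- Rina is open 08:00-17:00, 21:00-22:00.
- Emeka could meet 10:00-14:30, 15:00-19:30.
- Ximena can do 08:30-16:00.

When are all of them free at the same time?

Quinn ∩ Gabriel: 08:00-15:30.
Quinn ∩ Gabriel ∩ Hiro: 10:00-15:30.
Quinn ∩ Gabriel ∩ Hiro ∩ Kavya: 10:00-15:30.
Quinn ∩ Gabriel ∩ Hiro ∩ Kavya ∩ Rina: 10:00-15:30.
Quinn ∩ Gabriel ∩ Hiro ∩ Kavya ∩ Rina ∩ Emeka: 10:00-14:30, 15:00-15:30.
Quinn ∩ Gabriel ∩ Hiro ∩ Kavya ∩ Rina ∩ Emeka ∩ Ximena: 10:00-14:30, 15:00-15:30.
So the common availability across everyone is 10:00-14:30, 15:00-15:30.

10:00-14:30, 15:00-15:30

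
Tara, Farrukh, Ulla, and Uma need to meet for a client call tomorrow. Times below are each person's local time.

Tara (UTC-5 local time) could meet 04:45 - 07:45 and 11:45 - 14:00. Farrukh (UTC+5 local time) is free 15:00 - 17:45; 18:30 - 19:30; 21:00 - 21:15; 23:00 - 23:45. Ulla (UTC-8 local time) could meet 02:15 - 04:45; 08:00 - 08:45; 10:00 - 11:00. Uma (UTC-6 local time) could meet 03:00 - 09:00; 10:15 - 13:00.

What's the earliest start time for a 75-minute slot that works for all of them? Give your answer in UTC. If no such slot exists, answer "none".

Tara in UTC: 09:45-12:45, 16:45-19:00 (add 5h to convert from UTC-5).
Farrukh in UTC: 10:00-12:45, 13:30-14:30, 16:00-16:15, 18:00-18:45 (subtract 5h to convert from UTC+5).
Ulla in UTC: 10:15-12:45, 16:00-16:45, 18:00-19:00 (add 8h to convert from UTC-8).
Uma in UTC: 09:00-15:00, 16:15-19:00 (add 6h to convert from UTC-6).
Tara ∩ Farrukh: 10:00-12:45, 18:00-18:45.
Tara ∩ Farrukh ∩ Ulla: 10:15-12:45, 18:00-18:45.
Tara ∩ Farrukh ∩ Ulla ∩ Uma: 10:15-12:45, 18:00-18:45.
So the common availability across everyone is 10:15-12:45, 18:00-18:45.
The first common window of at least 75 minutes is 10:15-12:45, so the earliest start is 10:15.

10:15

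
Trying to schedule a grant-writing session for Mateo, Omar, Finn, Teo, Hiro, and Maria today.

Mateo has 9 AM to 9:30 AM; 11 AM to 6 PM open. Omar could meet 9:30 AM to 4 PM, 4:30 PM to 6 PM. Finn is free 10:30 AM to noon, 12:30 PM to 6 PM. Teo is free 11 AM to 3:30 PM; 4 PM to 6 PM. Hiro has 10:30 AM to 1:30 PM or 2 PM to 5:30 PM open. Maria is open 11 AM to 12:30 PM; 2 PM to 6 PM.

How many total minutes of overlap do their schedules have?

210

Mateo ∩ Omar: 11:00-16:00, 16:30-18:00.
Mateo ∩ Omar ∩ Finn: 11:00-12:00, 12:30-16:00, 16:30-18:00.
Mateo ∩ Omar ∩ Finn ∩ Teo: 11:00-12:00, 12:30-15:30, 16:30-18:00.
Mateo ∩ Omar ∩ Finn ∩ Teo ∩ Hiro: 11:00-12:00, 12:30-13:30, 14:00-15:30, 16:30-17:30.
Mateo ∩ Omar ∩ Finn ∩ Teo ∩ Hiro ∩ Maria: 11:00-12:00, 14:00-15:30, 16:30-17:30.
Summing the common windows: 60 + 90 + 60 = 210 minutes.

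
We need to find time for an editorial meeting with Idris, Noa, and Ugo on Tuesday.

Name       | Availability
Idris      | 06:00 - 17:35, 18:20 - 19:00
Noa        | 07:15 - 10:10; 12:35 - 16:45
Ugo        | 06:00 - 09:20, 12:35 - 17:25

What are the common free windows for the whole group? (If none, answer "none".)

Idris ∩ Noa: 07:15-10:10, 12:35-16:45.
Idris ∩ Noa ∩ Ugo: 07:15-09:20, 12:35-16:45.

07:15-09:20, 12:35-16:45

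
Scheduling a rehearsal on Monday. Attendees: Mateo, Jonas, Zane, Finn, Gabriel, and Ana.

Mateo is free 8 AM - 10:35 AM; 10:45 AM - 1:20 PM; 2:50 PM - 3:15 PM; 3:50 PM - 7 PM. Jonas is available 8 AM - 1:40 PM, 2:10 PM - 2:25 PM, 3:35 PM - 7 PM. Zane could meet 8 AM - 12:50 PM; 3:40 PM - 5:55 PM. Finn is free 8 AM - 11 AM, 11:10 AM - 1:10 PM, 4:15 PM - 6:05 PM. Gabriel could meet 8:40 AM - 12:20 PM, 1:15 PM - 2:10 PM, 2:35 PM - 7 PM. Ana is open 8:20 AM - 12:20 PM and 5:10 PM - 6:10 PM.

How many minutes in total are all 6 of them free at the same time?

245

Mateo ∩ Jonas: 08:00-10:35, 10:45-13:20, 15:50-19:00.
Mateo ∩ Jonas ∩ Zane: 08:00-10:35, 10:45-12:50, 15:50-17:55.
Mateo ∩ Jonas ∩ Zane ∩ Finn: 08:00-10:35, 10:45-11:00, 11:10-12:50, 16:15-17:55.
Mateo ∩ Jonas ∩ Zane ∩ Finn ∩ Gabriel: 08:40-10:35, 10:45-11:00, 11:10-12:20, 16:15-17:55.
Mateo ∩ Jonas ∩ Zane ∩ Finn ∩ Gabriel ∩ Ana: 08:40-10:35, 10:45-11:00, 11:10-12:20, 17:10-17:55.
Summing the common windows: 115 + 15 + 70 + 45 = 245 minutes.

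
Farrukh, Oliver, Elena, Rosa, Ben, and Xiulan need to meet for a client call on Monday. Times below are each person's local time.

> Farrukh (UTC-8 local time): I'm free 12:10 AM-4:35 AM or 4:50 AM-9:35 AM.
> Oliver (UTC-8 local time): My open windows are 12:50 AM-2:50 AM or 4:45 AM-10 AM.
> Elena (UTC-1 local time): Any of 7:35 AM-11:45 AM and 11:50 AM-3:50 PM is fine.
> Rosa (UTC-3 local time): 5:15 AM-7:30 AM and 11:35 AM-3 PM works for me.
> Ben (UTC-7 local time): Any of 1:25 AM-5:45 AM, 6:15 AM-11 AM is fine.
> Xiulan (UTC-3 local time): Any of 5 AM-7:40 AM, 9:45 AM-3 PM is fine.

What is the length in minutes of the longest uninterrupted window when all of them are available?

135

Farrukh in UTC: 08:10-12:35, 12:50-17:35 (add 8h to convert from UTC-8).
Oliver in UTC: 08:50-10:50, 12:45-18:00 (add 8h to convert from UTC-8).
Elena in UTC: 08:35-12:45, 12:50-16:50 (add 1h to convert from UTC-1).
Rosa in UTC: 08:15-10:30, 14:35-18:00 (add 3h to convert from UTC-3).
Ben in UTC: 08:25-12:45, 13:15-18:00 (add 7h to convert from UTC-7).
Xiulan in UTC: 08:00-10:40, 12:45-18:00 (add 3h to convert from UTC-3).
Farrukh ∩ Oliver: 08:50-10:50, 12:50-17:35.
Farrukh ∩ Oliver ∩ Elena: 08:50-10:50, 12:50-16:50.
Farrukh ∩ Oliver ∩ Elena ∩ Rosa: 08:50-10:30, 14:35-16:50.
Farrukh ∩ Oliver ∩ Elena ∩ Rosa ∩ Ben: 08:50-10:30, 14:35-16:50.
Farrukh ∩ Oliver ∩ Elena ∩ Rosa ∩ Ben ∩ Xiulan: 08:50-10:30, 14:35-16:50.
The longest is 14:35-16:50 at 135 minutes.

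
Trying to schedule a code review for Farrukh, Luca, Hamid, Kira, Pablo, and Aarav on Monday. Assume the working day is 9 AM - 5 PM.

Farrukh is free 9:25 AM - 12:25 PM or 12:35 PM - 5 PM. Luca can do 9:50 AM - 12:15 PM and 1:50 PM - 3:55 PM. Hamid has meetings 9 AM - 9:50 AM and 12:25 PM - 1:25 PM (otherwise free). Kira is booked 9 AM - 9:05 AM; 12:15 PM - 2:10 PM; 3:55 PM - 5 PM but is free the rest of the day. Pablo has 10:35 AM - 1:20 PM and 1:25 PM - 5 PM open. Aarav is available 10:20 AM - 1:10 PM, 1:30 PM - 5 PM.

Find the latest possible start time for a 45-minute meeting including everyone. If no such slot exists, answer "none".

Farrukh free: 09:25-12:25, 12:35-17:00.
Luca free: 09:50-12:15, 13:50-15:55.
Hamid free: 09:50-12:25, 13:25-17:00 (invert busy blocks within the working day).
Kira free: 09:05-12:15, 14:10-15:55 (invert busy blocks within the working day).
Pablo free: 10:35-13:20, 13:25-17:00.
Aarav free: 10:20-13:10, 13:30-17:00.
Farrukh ∩ Luca: 09:50-12:15, 13:50-15:55.
Farrukh ∩ Luca ∩ Hamid: 09:50-12:15, 13:50-15:55.
Farrukh ∩ Luca ∩ Hamid ∩ Kira: 09:50-12:15, 14:10-15:55.
Farrukh ∩ Luca ∩ Hamid ∩ Kira ∩ Pablo: 10:35-12:15, 14:10-15:55.
Farrukh ∩ Luca ∩ Hamid ∩ Kira ∩ Pablo ∩ Aarav: 10:35-12:15, 14:10-15:55.
So the common availability across everyone is 10:35-12:15, 14:10-15:55.
The last common window of at least 45 minutes is 14:10-15:55; a 45-minute meeting can start as late as 15:10 and still end by 15:55.

15:10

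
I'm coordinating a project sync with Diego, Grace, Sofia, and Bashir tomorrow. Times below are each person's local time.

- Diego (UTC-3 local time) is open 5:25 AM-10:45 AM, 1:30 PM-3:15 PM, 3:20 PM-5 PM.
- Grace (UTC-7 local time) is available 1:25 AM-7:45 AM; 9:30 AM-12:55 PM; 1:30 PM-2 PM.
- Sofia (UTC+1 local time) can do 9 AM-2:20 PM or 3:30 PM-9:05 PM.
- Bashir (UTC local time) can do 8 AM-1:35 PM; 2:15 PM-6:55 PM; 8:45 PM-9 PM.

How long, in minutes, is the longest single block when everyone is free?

295

Diego in UTC: 08:25-13:45, 16:30-18:15, 18:20-20:00 (add 3h to convert from UTC-3).
Grace in UTC: 08:25-14:45, 16:30-19:55, 20:30-21:00 (add 7h to convert from UTC-7).
Sofia in UTC: 08:00-13:20, 14:30-20:05 (subtract 1h to convert from UTC+1).
Bashir in UTC: 08:00-13:35, 14:15-18:55, 20:45-21:00.
Diego ∩ Grace: 08:25-13:45, 16:30-18:15, 18:20-19:55.
Diego ∩ Grace ∩ Sofia: 08:25-13:20, 16:30-18:15, 18:20-19:55.
Diego ∩ Grace ∩ Sofia ∩ Bashir: 08:25-13:20, 16:30-18:15, 18:20-18:55.
So the common availability across everyone is 08:25-13:20, 16:30-18:15, 18:20-18:55.
The longest is 08:25-13:20 at 295 minutes.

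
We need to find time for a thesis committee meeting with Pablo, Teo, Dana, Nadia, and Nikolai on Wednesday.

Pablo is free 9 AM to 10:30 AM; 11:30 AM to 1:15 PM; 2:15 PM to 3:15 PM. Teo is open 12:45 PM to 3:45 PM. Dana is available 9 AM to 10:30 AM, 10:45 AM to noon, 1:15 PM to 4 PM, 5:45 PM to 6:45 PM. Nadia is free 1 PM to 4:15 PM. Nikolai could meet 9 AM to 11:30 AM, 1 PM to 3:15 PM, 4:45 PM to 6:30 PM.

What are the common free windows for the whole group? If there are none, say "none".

Pablo ∩ Teo: 12:45-13:15, 14:15-15:15.
Pablo ∩ Teo ∩ Dana: 14:15-15:15.
Pablo ∩ Teo ∩ Dana ∩ Nadia: 14:15-15:15.
Pablo ∩ Teo ∩ Dana ∩ Nadia ∩ Nikolai: 14:15-15:15.
So the common availability across everyone is 14:15-15:15.

14:15-15:15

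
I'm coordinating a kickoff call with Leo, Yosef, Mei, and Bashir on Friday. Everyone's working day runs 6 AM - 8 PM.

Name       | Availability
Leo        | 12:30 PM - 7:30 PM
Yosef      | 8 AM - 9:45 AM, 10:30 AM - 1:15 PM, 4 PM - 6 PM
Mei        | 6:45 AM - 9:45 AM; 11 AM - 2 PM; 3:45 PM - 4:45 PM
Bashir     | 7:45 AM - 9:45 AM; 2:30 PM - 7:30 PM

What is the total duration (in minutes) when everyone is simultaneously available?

45

Leo ∩ Yosef: 12:30-13:15, 16:00-18:00.
Leo ∩ Yosef ∩ Mei: 12:30-13:15, 16:00-16:45.
Leo ∩ Yosef ∩ Mei ∩ Bashir: 16:00-16:45.
Those are the intersection windows.
That's a single block of 45 minutes.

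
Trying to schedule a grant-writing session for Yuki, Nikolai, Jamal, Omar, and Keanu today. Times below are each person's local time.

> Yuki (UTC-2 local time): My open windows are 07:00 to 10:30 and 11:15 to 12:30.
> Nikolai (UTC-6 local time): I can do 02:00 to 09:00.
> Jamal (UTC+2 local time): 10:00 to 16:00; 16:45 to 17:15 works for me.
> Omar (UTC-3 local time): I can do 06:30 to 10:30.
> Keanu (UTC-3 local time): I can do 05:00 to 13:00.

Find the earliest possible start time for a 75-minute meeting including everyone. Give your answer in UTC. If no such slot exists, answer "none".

Yuki in UTC: 09:00-12:30, 13:15-14:30 (add 2h to convert from UTC-2).
Nikolai in UTC: 08:00-15:00 (add 6h to convert from UTC-6).
Jamal in UTC: 08:00-14:00, 14:45-15:15 (subtract 2h to convert from UTC+2).
Omar in UTC: 09:30-13:30 (add 3h to convert from UTC-3).
Keanu in UTC: 08:00-16:00 (add 3h to convert from UTC-3).
Yuki ∩ Nikolai: 09:00-12:30, 13:15-14:30.
Yuki ∩ Nikolai ∩ Jamal: 09:00-12:30, 13:15-14:00.
Yuki ∩ Nikolai ∩ Jamal ∩ Omar: 09:30-12:30, 13:15-13:30.
Yuki ∩ Nikolai ∩ Jamal ∩ Omar ∩ Keanu: 09:30-12:30, 13:15-13:30.
The first common window of at least 75 minutes is 09:30-12:30, so the earliest start is 09:30.

09:30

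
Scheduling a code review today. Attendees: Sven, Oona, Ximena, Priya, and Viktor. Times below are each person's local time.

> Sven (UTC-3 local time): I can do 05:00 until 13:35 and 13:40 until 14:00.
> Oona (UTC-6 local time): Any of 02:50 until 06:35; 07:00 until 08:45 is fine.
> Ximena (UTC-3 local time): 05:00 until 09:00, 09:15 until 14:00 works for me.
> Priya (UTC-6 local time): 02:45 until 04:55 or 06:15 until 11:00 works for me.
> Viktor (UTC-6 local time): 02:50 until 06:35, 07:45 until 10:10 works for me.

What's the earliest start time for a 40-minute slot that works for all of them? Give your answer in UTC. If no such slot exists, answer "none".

Sven in UTC: 08:00-16:35, 16:40-17:00 (add 3h to convert from UTC-3).
Oona in UTC: 08:50-12:35, 13:00-14:45 (add 6h to convert from UTC-6).
Ximena in UTC: 08:00-12:00, 12:15-17:00 (add 3h to convert from UTC-3).
Priya in UTC: 08:45-10:55, 12:15-17:00 (add 6h to convert from UTC-6).
Viktor in UTC: 08:50-12:35, 13:45-16:10 (add 6h to convert from UTC-6).
Sven ∩ Oona: 08:50-12:35, 13:00-14:45.
Sven ∩ Oona ∩ Ximena: 08:50-12:00, 12:15-12:35, 13:00-14:45.
Sven ∩ Oona ∩ Ximena ∩ Priya: 08:50-10:55, 12:15-12:35, 13:00-14:45.
Sven ∩ Oona ∩ Ximena ∩ Priya ∩ Viktor: 08:50-10:55, 12:15-12:35, 13:45-14:45.
So the common availability across everyone is 08:50-10:55, 12:15-12:35, 13:45-14:45.
The first common window of at least 40 minutes is 08:50-10:55, so the earliest start is 08:50.

08:50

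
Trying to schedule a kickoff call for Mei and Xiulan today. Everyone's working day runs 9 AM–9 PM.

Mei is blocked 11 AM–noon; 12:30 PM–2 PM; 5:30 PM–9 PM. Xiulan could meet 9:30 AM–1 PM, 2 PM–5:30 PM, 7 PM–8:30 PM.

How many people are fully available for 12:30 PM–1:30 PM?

0

Mei free: 09:00-11:00, 12:00-12:30, 14:00-17:30 (invert busy blocks within the working day).
Xiulan free: 09:30-13:00, 14:00-17:30, 19:00-20:30.
nobody can make the full 12:30-13:30 slot — that's 0.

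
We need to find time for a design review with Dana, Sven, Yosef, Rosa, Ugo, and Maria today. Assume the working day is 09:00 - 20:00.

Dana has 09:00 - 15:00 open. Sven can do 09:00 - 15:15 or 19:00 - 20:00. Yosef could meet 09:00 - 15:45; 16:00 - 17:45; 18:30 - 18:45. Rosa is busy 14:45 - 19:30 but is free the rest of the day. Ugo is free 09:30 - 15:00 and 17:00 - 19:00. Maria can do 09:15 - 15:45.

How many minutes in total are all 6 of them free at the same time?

Dana free: 09:00-15:00.
Sven free: 09:00-15:15, 19:00-20:00.
Yosef free: 09:00-15:45, 16:00-17:45, 18:30-18:45.
Rosa free: 09:00-14:45, 19:30-20:00 (invert busy blocks within the working day).
Ugo free: 09:30-15:00, 17:00-19:00.
Maria free: 09:15-15:45.
Dana ∩ Sven: 09:00-15:00.
Dana ∩ Sven ∩ Yosef: 09:00-15:00.
Dana ∩ Sven ∩ Yosef ∩ Rosa: 09:00-14:45.
Dana ∩ Sven ∩ Yosef ∩ Rosa ∩ Ugo: 09:30-14:45.
Dana ∩ Sven ∩ Yosef ∩ Rosa ∩ Ugo ∩ Maria: 09:30-14:45.
That's a single block of 315 minutes.

315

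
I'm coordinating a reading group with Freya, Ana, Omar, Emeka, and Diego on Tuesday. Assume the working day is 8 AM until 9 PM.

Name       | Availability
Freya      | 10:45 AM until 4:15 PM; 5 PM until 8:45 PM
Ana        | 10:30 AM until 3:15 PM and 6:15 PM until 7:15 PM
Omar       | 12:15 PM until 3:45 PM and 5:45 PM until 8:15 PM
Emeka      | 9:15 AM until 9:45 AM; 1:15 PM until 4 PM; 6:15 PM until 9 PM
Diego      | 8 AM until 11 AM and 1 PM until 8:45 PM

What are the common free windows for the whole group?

13:15-15:15, 18:15-19:15

Freya ∩ Ana: 10:45-15:15, 18:15-19:15.
Freya ∩ Ana ∩ Omar: 12:15-15:15, 18:15-19:15.
Freya ∩ Ana ∩ Omar ∩ Emeka: 13:15-15:15, 18:15-19:15.
Freya ∩ Ana ∩ Omar ∩ Emeka ∩ Diego: 13:15-15:15, 18:15-19:15.
Those are the intersection windows.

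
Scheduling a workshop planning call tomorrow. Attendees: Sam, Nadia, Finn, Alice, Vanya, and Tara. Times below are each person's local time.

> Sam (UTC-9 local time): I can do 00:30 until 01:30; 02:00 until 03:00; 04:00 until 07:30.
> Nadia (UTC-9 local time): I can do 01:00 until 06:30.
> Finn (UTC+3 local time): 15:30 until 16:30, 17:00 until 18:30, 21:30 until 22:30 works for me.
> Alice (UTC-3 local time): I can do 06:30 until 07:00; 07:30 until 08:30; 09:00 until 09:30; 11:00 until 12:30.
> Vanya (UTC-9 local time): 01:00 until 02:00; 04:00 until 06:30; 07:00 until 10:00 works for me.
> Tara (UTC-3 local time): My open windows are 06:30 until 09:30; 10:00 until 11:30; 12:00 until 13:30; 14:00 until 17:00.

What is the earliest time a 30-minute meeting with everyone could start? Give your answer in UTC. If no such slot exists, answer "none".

14:00

Sam in UTC: 09:30-10:30, 11:00-12:00, 13:00-16:30 (add 9h to convert from UTC-9).
Nadia in UTC: 10:00-15:30 (add 9h to convert from UTC-9).
Finn in UTC: 12:30-13:30, 14:00-15:30, 18:30-19:30 (subtract 3h to convert from UTC+3).
Alice in UTC: 09:30-10:00, 10:30-11:30, 12:00-12:30, 14:00-15:30 (add 3h to convert from UTC-3).
Vanya in UTC: 10:00-11:00, 13:00-15:30, 16:00-19:00 (add 9h to convert from UTC-9).
Tara in UTC: 09:30-12:30, 13:00-14:30, 15:00-16:30, 17:00-20:00 (add 3h to convert from UTC-3).
Sam ∩ Nadia: 10:00-10:30, 11:00-12:00, 13:00-15:30.
Sam ∩ Nadia ∩ Finn: 13:00-13:30, 14:00-15:30.
Sam ∩ Nadia ∩ Finn ∩ Alice: 14:00-15:30.
Sam ∩ Nadia ∩ Finn ∩ Alice ∩ Vanya: 14:00-15:30.
Sam ∩ Nadia ∩ Finn ∩ Alice ∩ Vanya ∩ Tara: 14:00-14:30, 15:00-15:30.
So the common availability across everyone is 14:00-14:30, 15:00-15:30.
The first common window of at least 30 minutes is 14:00-14:30, so the earliest start is 14:00.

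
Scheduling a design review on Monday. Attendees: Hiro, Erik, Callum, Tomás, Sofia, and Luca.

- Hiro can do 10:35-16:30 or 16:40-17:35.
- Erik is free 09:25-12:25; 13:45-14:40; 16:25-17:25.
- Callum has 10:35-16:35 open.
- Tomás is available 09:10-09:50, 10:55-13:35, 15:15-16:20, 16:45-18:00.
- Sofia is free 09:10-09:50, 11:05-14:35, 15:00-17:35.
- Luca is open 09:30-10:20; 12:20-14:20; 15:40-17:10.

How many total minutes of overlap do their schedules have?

5

Hiro ∩ Erik: 10:35-12:25, 13:45-14:40, 16:25-16:30, 16:40-17:25.
Hiro ∩ Erik ∩ Callum: 10:35-12:25, 13:45-14:40, 16:25-16:30.
Hiro ∩ Erik ∩ Callum ∩ Tomás: 10:55-12:25.
Hiro ∩ Erik ∩ Callum ∩ Tomás ∩ Sofia: 11:05-12:25.
Hiro ∩ Erik ∩ Callum ∩ Tomás ∩ Sofia ∩ Luca: 12:20-12:25.
So the common availability across everyone is 12:20-12:25.
That's a single block of 5 minutes.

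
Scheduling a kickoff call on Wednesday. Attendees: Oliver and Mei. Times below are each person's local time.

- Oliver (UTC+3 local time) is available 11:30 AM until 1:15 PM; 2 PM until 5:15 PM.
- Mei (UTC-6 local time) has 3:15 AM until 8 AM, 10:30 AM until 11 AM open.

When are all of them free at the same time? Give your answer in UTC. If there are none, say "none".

09:15-10:15, 11:00-14:00

Oliver in UTC: 08:30-10:15, 11:00-14:15 (subtract 3h to convert from UTC+3).
Mei in UTC: 09:15-14:00, 16:30-17:00 (add 6h to convert from UTC-6).
Oliver ∩ Mei: 09:15-10:15, 11:00-14:00.
Those are the intersection windows.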